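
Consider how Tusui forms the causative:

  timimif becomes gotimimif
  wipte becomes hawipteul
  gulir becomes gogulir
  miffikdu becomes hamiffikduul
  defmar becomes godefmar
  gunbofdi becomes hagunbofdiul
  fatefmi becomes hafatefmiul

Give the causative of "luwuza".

haluwuzaul

"luwuza" ends in a vowel. The stems ending in a vowel (fatefmi → hafatefmiul, gunbofdi → hagunbofdiul, miffikdu → hamiffikduul) add ha- … -ul around the stem.
So luwuza → haluwuzaul.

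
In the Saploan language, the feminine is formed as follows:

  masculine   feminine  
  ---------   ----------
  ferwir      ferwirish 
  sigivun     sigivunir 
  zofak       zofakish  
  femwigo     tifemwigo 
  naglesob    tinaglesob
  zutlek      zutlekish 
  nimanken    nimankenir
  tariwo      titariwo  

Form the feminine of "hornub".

tihornub

zutlek and nimanken both have last vowel 'e' yet inflect differently (zutlekish, nimankenir), so the last vowel is not what conditions the rule; the final letter is.
"hornub" ends in -b. The one such stem in the data (naglesob → tinaglesob) adds the prefix ti-, so the same rule applies.
The other patterns: stems ending in -k or -r add -ish; stems ending in -n add -ir.
So hornub → tihornub.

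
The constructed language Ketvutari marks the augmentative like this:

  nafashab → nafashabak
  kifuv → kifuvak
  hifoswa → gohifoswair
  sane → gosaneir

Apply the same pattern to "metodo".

gometodoir

nafashab and hifoswa both have last vowel 'a' yet inflect differently (nafashabak, gohifoswair), so the last vowel is not what conditions the rule; whether the stem ends in a vowel or a consonant is.
"metodo" ends in a vowel. The stems ending in a vowel (hifoswa → gohifoswair, sane → gosaneir) add go- … -ir around the stem.
The other pattern: stems ending in a consonant add -ak.
So metodo → gometodoir.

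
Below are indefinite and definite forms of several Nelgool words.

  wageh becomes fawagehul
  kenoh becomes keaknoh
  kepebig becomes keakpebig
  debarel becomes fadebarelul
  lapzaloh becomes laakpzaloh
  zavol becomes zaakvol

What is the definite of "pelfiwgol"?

peaklfiwgol

"pelfiwgol" has last vowel 'o'. The stems whose last vowel is 'o' (zavol → zaakvol, kenoh → keaknoh, lapzaloh → laakpzaloh) insert -ak- after the first vowel.
The other pattern: stems whose last vowel is 'e' add fa- … -ul around the stem.
So pelfiwgol → peaklfiwgol.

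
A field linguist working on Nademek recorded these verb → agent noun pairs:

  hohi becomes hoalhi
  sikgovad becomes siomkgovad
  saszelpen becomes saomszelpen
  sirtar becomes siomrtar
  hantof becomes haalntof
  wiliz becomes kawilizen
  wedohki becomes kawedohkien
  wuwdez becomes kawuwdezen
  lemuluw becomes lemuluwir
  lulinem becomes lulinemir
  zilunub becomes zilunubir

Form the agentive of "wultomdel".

"wultomdel" begins with w-. The stems beginning with w- (wedohki → kawedohkien, wiliz → kawilizen, wuwdez → kawuwdezen) add ka- … -en around the stem.
So wultomdel → kawultomdelen.

kawultomdelen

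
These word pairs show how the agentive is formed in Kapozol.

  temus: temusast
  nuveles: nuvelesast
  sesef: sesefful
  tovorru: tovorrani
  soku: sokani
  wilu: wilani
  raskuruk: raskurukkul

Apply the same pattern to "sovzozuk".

sovzozukkul

soku and temus both have last vowel 'u' yet inflect differently (sokani, temusast), so the last vowel is not what conditions the rule; the final letter is.
"sovzozuk" ends in -k. The one such stem in the data (raskuruk → raskurukkul) doubles the final consonant and adds -ul (as does sesef), so the same rule applies.
The other patterns: stems ending in -u drop the final letter and add -ani; stems ending in -s add -ast.
So sovzozuk → sovzozukkul.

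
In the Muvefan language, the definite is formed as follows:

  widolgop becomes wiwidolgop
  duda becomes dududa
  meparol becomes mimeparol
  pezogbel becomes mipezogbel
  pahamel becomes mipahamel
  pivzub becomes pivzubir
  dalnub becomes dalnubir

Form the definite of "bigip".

widolgop and meparol both have last vowel 'o' yet inflect differently (wiwidolgop, mimeparol), so the last vowel is not what conditions the rule; the final letter is.
"bigip" ends in -p. The one such stem in the data (widolgop → wiwidolgop) repeats the first consonant+vowel as a prefix (as does duda), so the same rule applies.
So bigip → bibigip.

bibigip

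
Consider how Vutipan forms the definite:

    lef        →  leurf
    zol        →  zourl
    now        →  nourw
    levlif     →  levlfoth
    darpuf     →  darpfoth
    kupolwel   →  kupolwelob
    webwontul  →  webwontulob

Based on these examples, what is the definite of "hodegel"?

lef and levlif both end in -f yet inflect differently (leurf, levlfoth), so the final letter is not what conditions the rule; the number of vowels is.
"hodegel" has 3 vowels. The stems with 3 vowels (kupolwel → kupolwelob, webwontul → webwontulob) add -ob.
So hodegel → hodegelob.

hodegelob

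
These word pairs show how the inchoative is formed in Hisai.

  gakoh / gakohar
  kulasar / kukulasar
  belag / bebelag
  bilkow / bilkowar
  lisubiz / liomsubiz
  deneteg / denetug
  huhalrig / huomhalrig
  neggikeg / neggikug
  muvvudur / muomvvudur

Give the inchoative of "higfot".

deneteg and belag both end in -g yet inflect differently (denetug, bebelag), so the final letter is not what conditions the rule; the last vowel is.
"higfot" has last vowel 'o'. The stems whose last vowel is 'o' (gakoh → gakohar, bilkow → bilkowar) add -ar.
So higfot → higfotar.

higfotar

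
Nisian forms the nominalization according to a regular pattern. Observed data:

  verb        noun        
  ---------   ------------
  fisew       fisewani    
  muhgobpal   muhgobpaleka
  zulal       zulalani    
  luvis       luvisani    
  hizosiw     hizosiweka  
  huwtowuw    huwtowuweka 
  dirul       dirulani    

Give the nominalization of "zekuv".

fisew and huwtowuw both end in -w yet inflect differently (fisewani, huwtowuweka), so the final letter is not what conditions the rule; the number of vowels is.
"zekuv" has 2 vowels. The stems with 2 vowels (dirul → dirulani, zulal → zulalani, fisew → fisewani) add -ani.
The other pattern: stems with 3 vowels add -eka.
So zekuv → zekuvani.

zekuvani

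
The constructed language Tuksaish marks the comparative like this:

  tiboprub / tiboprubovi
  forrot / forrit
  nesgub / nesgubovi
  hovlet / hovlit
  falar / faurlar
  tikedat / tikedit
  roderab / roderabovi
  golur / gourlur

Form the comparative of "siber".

siurber

"siber" ends in -r. The stems ending in -r (falar → faurlar, golur → gourlur) insert -ur- after the first vowel.
The other patterns: stems ending in -t change the last vowel to 'i'; stems ending in -b add -ovi.
So siber → siurber.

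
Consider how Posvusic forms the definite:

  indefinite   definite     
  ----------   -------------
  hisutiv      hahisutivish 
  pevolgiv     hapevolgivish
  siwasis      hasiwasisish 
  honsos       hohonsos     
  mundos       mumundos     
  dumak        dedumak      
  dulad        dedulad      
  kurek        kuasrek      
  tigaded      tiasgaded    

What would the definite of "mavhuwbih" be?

hamavhuwbihish

siwasis and honsos both end in -s yet inflect differently (hasiwasisish, hohonsos), so the final letter is not what conditions the rule; the last vowel is.
"mavhuwbih" has last vowel 'i'. The stems whose last vowel is 'i' (hisutiv → hahisutivish, pevolgiv → hapevolgivish, siwasis → hasiwasisish) add ha- … -ish around the stem.
The other patterns: stems whose last vowel is 'o' repeat the first consonant+vowel as a prefix; stems whose last vowel is 'a' add the prefix de-; stems whose last vowel is 'e' insert -as- after the first vowel.
So mavhuwbih → hamavhuwbihish.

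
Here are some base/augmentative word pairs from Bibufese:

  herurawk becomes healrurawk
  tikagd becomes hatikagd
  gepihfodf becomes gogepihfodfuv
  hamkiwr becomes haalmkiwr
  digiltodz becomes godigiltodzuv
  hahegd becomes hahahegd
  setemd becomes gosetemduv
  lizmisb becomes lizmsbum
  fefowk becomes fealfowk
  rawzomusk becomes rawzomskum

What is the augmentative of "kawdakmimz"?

"kawdakmimz" has second-to-last letter 'm'. The one such stem in the data (setemd → gosetemduv) adds go- … -uv around the stem, so the same rule applies.
So kawdakmimz → gokawdakmimzuv.

gokawdakmimzuv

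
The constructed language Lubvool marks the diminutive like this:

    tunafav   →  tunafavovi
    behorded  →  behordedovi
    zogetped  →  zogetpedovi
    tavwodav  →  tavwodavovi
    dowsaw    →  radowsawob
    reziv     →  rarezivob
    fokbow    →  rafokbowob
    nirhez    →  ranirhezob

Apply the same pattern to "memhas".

ramemhasob

tunafav and reziv both end in -v yet inflect differently (tunafavovi, rarezivob), so the final letter is not what conditions the rule; the number of vowels is.
"memhas" has 2 vowels. The stems with 2 vowels (dowsaw → radowsawob, reziv → rarezivob, fokbow → rafokbowob) add ra- … -ob around the stem.
So memhas → ramemhasob.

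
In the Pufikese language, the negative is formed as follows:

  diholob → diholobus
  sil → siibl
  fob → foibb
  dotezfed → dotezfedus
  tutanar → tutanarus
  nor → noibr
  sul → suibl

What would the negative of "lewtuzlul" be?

"lewtuzlul" has 3 vowels. The stems with 3 vowels (tutanar → tutanarus, dotezfed → dotezfedus, diholob → diholobus) add -us.
So lewtuzlul → lewtuzlulus.

lewtuzlulus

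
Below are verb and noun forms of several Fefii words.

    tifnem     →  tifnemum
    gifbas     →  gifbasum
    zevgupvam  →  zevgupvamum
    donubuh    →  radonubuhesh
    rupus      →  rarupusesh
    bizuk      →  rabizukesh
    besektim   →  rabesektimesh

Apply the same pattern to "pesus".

gifbas and rupus both end in -s yet inflect differently (gifbasum, rarupusesh), so the final letter is not what conditions the rule; the last vowel is.
"pesus" has last vowel 'u'. The stems whose last vowel is 'u' (donubuh → radonubuhesh, rupus → rarupusesh, bizuk → rabizukesh) add ra- … -esh around the stem.
The other pattern: stems whose last vowel is 'a' or 'e' add -um.
So pesus → rapesusesh.

rapesusesh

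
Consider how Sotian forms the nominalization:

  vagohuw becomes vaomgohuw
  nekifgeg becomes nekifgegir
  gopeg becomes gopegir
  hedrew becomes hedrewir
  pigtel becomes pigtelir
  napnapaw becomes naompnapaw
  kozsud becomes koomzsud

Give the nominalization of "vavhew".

vavhewir

hedrew and vagohuw both end in -w yet inflect differently (hedrewir, vaomgohuw), so the final letter is not what conditions the rule; the last vowel is.
"vavhew" has last vowel 'e'. The stems whose last vowel is 'e' (pigtel → pigtelir, hedrew → hedrewir, gopeg → gopegir) add -ir.
So vavhew → vavhewir.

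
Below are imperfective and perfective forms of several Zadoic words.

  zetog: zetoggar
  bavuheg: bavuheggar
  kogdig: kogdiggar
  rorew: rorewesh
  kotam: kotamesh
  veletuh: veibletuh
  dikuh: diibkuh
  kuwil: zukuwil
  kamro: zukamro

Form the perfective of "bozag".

"bozag" ends in -g. The stems ending in -g (zetog → zetoggar, bavuheg → bavuheggar, kogdig → kogdiggar) double the final consonant and add -ar.
So bozag → bozaggar.

bozaggar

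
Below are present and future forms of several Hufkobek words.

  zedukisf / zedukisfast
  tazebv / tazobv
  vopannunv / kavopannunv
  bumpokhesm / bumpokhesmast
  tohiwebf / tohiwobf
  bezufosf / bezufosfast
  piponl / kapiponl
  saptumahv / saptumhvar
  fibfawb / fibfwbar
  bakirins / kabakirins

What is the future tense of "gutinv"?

vopannunv and tazebv both end in -v yet inflect differently (kavopannunv, tazobv), so the final letter is not what conditions the rule; the second-to-last letter is.
"gutinv" has second-to-last letter 'n'. The stems whose second-to-last letter is 'n' (vopannunv → kavopannunv, bakirins → kabakirins, piponl → kapiponl) add the prefix ka-.
The other patterns: stems whose second-to-last letter is 'b' change the last vowel to 'o'; stems whose second-to-last letter is 'h' or 'w' delete the last vowel and add -ar; stems whose second-to-last letter is 's' add -ast.
So gutinv → kagutinv.

kagutinv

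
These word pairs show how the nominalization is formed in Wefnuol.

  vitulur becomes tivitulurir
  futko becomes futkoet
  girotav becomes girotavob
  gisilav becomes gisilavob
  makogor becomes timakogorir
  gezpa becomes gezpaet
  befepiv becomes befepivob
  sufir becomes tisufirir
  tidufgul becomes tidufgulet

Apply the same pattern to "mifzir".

timifzirir

befepiv and sufir both have last vowel 'i' yet inflect differently (befepivob, tisufirir), so the last vowel is not what conditions the rule; the final letter is.
"mifzir" ends in -r. The stems ending in -r (sufir → tisufirir, makogor → timakogorir, vitulur → tivitulurir) add ti- … -ir around the stem.
So mifzir → timifzirir.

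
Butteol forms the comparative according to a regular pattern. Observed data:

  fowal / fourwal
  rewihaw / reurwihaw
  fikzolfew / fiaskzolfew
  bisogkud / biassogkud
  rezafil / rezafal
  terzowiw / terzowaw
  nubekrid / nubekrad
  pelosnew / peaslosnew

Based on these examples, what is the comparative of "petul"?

rewihaw and terzowiw both end in -w yet inflect differently (reurwihaw, terzowaw), so the final letter is not what conditions the rule; the last vowel is.
"petul" has last vowel 'u'. The one such stem in the data (bisogkud → biassogkud) inserts -as- after the first vowel (as do fikzolfew, pelosnew), so the same rule applies.
The other patterns: stems whose last vowel is 'a' insert -ur- after the first vowel; stems whose last vowel is 'i' change the last vowel to 'a'.
So petul → peastul.

peastul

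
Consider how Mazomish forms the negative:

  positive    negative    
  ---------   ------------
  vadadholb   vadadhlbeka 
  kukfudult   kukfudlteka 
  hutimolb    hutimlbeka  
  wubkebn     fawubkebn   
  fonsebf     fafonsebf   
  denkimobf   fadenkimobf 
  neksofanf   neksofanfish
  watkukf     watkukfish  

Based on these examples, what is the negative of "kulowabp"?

fonsebf and neksofanf both end in -f yet inflect differently (fafonsebf, neksofanfish), so the final letter is not what conditions the rule; the second-to-last letter is.
"kulowabp" has second-to-last letter 'b'. The stems whose second-to-last letter is 'b' (wubkebn → fawubkebn, fonsebf → fafonsebf, denkimobf → fadenkimobf) add the prefix fa-.
So kulowabp → fakulowabp.

fakulowabp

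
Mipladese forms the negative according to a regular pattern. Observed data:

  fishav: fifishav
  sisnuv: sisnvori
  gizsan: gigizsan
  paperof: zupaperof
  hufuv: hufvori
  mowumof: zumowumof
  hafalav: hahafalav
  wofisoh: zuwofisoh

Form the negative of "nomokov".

"nomokov" has last vowel 'o'. The stems whose last vowel is 'o' (wofisoh → zuwofisoh, mowumof → zumowumof, paperof → zupaperof) add the prefix zu-.
The other patterns: stems whose last vowel is 'a' repeat the first consonant+vowel as a prefix; stems whose last vowel is 'u' delete the last vowel and add -ori.
So nomokov → zunomokov.

zunomokov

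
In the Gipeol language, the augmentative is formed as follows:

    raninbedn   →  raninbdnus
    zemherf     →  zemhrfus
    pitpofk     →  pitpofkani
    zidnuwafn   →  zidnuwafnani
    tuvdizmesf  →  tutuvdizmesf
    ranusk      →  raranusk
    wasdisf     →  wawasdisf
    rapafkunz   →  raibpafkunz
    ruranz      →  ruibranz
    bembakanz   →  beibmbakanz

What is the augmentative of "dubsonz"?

raninbedn and zidnuwafn both end in -n yet inflect differently (raninbdnus, zidnuwafnani), so the final letter is not what conditions the rule; the second-to-last letter is.
"dubsonz" has second-to-last letter 'n'. The stems whose second-to-last letter is 'n' (rapafkunz → raibpafkunz, ruranz → ruibranz, bembakanz → beibmbakanz) insert -ib- after the first vowel.
The other patterns: stems whose second-to-last letter is 'd' or 'r' delete the last vowel and add -us; stems whose second-to-last letter is 'f' add -ani; stems whose second-to-last letter is 's' repeat the first consonant+vowel as a prefix.
So dubsonz → duibbsonz.

duibbsonz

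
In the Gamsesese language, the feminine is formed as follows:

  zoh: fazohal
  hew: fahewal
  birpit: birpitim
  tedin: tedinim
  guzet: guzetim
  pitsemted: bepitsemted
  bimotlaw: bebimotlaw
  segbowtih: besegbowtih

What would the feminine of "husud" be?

husudim

hew and bimotlaw both end in -w yet inflect differently (fahewal, bebimotlaw), so the final letter is not what conditions the rule; the number of vowels is.
"husud" has 2 vowels. The stems with 2 vowels (birpit → birpitim, tedin → tedinim, guzet → guzetim) add -im.
So husud → husudim.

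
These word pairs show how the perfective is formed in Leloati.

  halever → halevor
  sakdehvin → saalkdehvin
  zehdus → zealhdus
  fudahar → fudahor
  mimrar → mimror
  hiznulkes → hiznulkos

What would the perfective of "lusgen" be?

hiznulkes and zehdus both end in -s yet inflect differently (hiznulkos, zealhdus), so the final letter is not what conditions the rule; the last vowel is.
"lusgen" has last vowel 'e'. The stems whose last vowel is 'e' (hiznulkes → hiznulkos, halever → halevor) change the last vowel to 'o'.
The other pattern: stems whose last vowel is 'i' or 'u' insert -al- after the first vowel.
So lusgen → lusgon.

lusgon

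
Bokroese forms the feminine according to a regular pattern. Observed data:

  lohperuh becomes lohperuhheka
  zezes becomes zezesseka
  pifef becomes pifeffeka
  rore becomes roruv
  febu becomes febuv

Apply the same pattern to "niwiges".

niwigesseka

zezes and rore both have last vowel 'e' yet inflect differently (zezesseka, roruv), so the last vowel is not what conditions the rule; whether the stem ends in a vowel or a consonant is.
"niwiges" ends in a consonant. The stems ending in a consonant (lohperuh → lohperuhheka, zezes → zezesseka, pifef → pifeffeka) double the final consonant and add -eka.
The other pattern: stems ending in a vowel drop the final letter and add -uv.
So niwiges → niwigesseka.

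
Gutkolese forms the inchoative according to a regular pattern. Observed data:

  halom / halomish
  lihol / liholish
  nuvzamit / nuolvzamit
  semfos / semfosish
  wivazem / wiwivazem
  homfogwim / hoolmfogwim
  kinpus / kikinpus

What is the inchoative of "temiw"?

teolmiw

halom and homfogwim both end in -m yet inflect differently (halomish, hoolmfogwim), so the final letter is not what conditions the rule; the last vowel is.
"temiw" has last vowel 'i'. The stems whose last vowel is 'i' (homfogwim → hoolmfogwim, nuvzamit → nuolvzamit) insert -ol- after the first vowel.
So temiw → teolmiw.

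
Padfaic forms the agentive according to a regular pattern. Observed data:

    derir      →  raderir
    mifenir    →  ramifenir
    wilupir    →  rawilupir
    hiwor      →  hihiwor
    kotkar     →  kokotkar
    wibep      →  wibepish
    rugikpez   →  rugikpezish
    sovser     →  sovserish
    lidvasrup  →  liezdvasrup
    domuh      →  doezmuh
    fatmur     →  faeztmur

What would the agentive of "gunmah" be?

gugunmah

derir and hiwor both end in -r yet inflect differently (raderir, hihiwor), so the final letter is not what conditions the rule; the last vowel is.
"gunmah" has last vowel 'a'. The one such stem in the data (kotkar → kokotkar) repeats the first consonant+vowel as a prefix (as does hiwor), so the same rule applies.
So gunmah → gugunmah.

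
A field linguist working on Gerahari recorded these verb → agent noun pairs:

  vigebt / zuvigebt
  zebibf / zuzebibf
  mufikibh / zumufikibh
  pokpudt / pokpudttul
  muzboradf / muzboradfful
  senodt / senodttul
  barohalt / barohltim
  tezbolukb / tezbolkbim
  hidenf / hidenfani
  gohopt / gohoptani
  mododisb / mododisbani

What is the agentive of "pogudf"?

vigebt and pokpudt both end in -t yet inflect differently (zuvigebt, pokpudttul), so the final letter is not what conditions the rule; the second-to-last letter is.
"pogudf" has second-to-last letter 'd'. The stems whose second-to-last letter is 'd' (pokpudt → pokpudttul, muzboradf → muzboradfful, senodt → senodttul) double the final consonant and add -ul.
The other patterns: stems whose second-to-last letter is 'b' add the prefix zu-; stems whose second-to-last letter is 'k' or 'l' delete the last vowel and add -im; stems whose second-to-last letter is 'n', 'p' or 's' add -ani.
So pogudf → pogudfful.

pogudfful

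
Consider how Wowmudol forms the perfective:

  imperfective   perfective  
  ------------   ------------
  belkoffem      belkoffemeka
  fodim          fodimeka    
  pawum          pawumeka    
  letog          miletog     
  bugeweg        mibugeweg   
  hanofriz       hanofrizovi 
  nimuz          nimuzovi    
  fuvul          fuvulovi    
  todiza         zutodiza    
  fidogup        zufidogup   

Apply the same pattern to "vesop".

belkoffem and bugeweg both have last vowel 'e' yet inflect differently (belkoffemeka, mibugeweg), so the last vowel is not what conditions the rule; the final letter is.
"vesop" ends in -p. The one such stem in the data (fidogup → zufidogup) adds the prefix zu-, so the same rule applies.
So vesop → zuvesop.

zuvesop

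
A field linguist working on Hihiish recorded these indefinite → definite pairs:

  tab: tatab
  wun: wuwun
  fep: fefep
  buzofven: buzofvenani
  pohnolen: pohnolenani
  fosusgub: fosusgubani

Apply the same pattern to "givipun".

wun and buzofven both end in -n yet inflect differently (wuwun, buzofvenani), so the final letter is not what conditions the rule; the number of vowels is.
"givipun" has 3 vowels. The stems with 3 vowels (buzofven → buzofvenani, pohnolen → pohnolenani, fosusgub → fosusgubani) add -ani.
So givipun → givipunani.

givipunani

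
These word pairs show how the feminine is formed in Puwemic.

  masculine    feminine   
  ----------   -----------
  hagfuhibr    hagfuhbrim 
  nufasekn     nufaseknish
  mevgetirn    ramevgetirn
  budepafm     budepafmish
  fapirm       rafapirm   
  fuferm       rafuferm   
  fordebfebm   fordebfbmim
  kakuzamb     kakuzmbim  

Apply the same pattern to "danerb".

radanerb

fuferm and fordebfebm both end in -m yet inflect differently (rafuferm, fordebfbmim), so the final letter is not what conditions the rule; the second-to-last letter is.
"danerb" has second-to-last letter 'r'. The stems whose second-to-last letter is 'r' (fuferm → rafuferm, fapirm → rafapirm, mevgetirn → ramevgetirn) add the prefix ra-.
The other patterns: stems whose second-to-last letter is 'b' or 'm' delete the last vowel and add -im; stems whose second-to-last letter is 'f' or 'k' add -ish.
So danerb → radanerb.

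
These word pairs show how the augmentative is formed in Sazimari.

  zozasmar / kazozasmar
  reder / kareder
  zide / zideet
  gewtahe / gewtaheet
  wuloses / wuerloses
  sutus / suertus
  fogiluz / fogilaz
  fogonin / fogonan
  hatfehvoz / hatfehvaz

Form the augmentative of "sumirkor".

reder and zide both have last vowel 'e' yet inflect differently (kareder, zideet), so the last vowel is not what conditions the rule; the final letter is.
"sumirkor" ends in -r. The stems ending in -r (zozasmar → kazozasmar, reder → kareder) add the prefix ka-.
The other patterns: stems ending in -e add -et; stems ending in -s insert -er- after the first vowel; stems ending in -n or -z change the last vowel to 'a'.
So sumirkor → kasumirkor.

kasumirkor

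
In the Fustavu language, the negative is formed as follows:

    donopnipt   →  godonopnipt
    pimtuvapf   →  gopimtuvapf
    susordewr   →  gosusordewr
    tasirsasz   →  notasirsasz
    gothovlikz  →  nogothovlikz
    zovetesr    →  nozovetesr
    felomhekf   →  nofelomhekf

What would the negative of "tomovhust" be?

notomovhust

"tomovhust" has second-to-last letter 's'. The stems whose second-to-last letter is 's' (tasirsasz → notasirsasz, zovetesr → nozovetesr) add the prefix no-.
The other pattern: stems whose second-to-last letter is 'p' or 'w' add the prefix go-.
So tomovhust → notomovhust.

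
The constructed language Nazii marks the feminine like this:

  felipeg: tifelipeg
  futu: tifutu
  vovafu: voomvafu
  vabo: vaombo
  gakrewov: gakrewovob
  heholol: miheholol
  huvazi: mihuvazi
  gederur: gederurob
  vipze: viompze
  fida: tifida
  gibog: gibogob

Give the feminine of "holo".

felipeg and gibog both end in -g yet inflect differently (tifelipeg, gibogob), so the final letter is not what conditions the rule; the first letter is.
"holo" begins with h-. The stems beginning with h- (huvazi → mihuvazi, heholol → miheholol) add the prefix mi-.
So holo → miholo.

miholo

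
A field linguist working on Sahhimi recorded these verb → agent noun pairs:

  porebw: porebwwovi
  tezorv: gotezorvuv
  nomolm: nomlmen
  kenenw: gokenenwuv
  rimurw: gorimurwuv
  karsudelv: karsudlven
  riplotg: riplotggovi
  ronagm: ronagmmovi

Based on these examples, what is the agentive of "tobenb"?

"tobenb" has second-to-last letter 'n'. The one such stem in the data (kenenw → gokenenwuv) adds go- … -uv around the stem, so the same rule applies.
The other patterns: stems whose second-to-last letter is 'l' delete the last vowel and add -en; stems whose second-to-last letter is 'b', 'g' or 't' double the final consonant and add -ovi.
So tobenb → gotobenbuv.

gotobenbuv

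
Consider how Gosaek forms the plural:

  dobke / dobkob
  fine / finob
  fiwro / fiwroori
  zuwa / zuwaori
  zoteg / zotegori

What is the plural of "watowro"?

watowroori

dobke and zoteg both have last vowel 'e' yet inflect differently (dobkob, zotegori), so the last vowel is not what conditions the rule; the final letter is.
"watowro" ends in -o. The one such stem in the data (fiwro → fiwroori) adds -ori, so the same rule applies.
The other pattern: stems ending in -e drop the final letter and add -ob.
So watowro → watowroori.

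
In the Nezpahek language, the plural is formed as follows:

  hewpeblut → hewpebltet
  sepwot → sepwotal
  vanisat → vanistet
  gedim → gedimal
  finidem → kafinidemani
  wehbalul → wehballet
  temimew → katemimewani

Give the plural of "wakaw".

wakwet

"wakaw" has last vowel 'a'. The one such stem in the data (vanisat → vanistet) deletes the last vowel and adds -et (as do hewpeblut, wehbalul), so the same rule applies.
So wakaw → wakwet.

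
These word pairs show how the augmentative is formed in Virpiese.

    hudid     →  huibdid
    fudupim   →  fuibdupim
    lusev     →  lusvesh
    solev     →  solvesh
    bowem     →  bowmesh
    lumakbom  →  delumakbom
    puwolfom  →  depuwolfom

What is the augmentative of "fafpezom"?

defafpezom

fudupim and bowem both end in -m yet inflect differently (fuibdupim, bowmesh), so the final letter is not what conditions the rule; the last vowel is.
"fafpezom" has last vowel 'o'. The stems whose last vowel is 'o' (lumakbom → delumakbom, puwolfom → depuwolfom) add the prefix de-.
The other patterns: stems whose last vowel is 'i' insert -ib- after the first vowel; stems whose last vowel is 'e' delete the last vowel and add -esh.
So fafpezom → defafpezom.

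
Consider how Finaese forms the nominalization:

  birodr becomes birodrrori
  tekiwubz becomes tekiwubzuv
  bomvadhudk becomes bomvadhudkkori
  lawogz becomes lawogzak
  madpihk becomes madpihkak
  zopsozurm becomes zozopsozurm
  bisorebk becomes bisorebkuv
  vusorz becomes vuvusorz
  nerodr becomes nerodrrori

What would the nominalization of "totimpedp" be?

"totimpedp" has second-to-last letter 'd'. The stems whose second-to-last letter is 'd' (bomvadhudk → bomvadhudkkori, nerodr → nerodrrori, birodr → birodrrori) double the final consonant and add -ori.
So totimpedp → totimpedppori.

totimpedppori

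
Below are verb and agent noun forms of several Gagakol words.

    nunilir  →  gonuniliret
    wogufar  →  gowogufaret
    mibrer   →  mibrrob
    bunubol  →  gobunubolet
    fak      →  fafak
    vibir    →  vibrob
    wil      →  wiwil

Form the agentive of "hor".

mibrer and wogufar both end in -r yet inflect differently (mibrrob, gowogufaret), so the final letter is not what conditions the rule; the number of vowels is.
"hor" has 1 vowel. The stems with 1 vowel (wil → wiwil, fak → fafak) repeat the first consonant+vowel as a prefix.
The other patterns: stems with 2 vowels delete the last vowel and add -ob; stems with 3 vowels add go- … -et around the stem.
So hor → hohor.

hohor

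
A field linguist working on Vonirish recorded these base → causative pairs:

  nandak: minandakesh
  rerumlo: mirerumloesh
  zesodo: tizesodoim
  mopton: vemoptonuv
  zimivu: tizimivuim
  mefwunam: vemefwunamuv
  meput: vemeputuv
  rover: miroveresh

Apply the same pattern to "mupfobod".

zesodo and rerumlo both end in -o yet inflect differently (tizesodoim, mirerumloesh), so the final letter is not what conditions the rule; the first letter is.
"mupfobod" begins with m-. The stems beginning with m- (mopton → vemoptonuv, mefwunam → vemefwunamuv, meput → vemeputuv) add ve- … -uv around the stem.
The other patterns: stems beginning with z- add ti- … -im around the stem; stems beginning with n- or r- add mi- … -esh around the stem.
So mupfobod → vemupfoboduv.

vemupfoboduv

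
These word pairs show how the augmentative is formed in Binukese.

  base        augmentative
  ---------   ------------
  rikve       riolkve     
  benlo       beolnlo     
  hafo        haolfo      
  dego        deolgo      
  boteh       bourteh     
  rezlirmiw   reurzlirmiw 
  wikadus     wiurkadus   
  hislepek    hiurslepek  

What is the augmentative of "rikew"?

riurkew

rikve and boteh both have last vowel 'e' yet inflect differently (riolkve, bourteh), so the last vowel is not what conditions the rule; whether the stem ends in a vowel or a consonant is.
"rikew" ends in a consonant. The stems ending in a consonant (boteh → bourteh, rezlirmiw → reurzlirmiw, wikadus → wiurkadus) insert -ur- after the first vowel.
The other pattern: stems ending in a vowel insert -ol- after the first vowel.
So rikew → riurkew.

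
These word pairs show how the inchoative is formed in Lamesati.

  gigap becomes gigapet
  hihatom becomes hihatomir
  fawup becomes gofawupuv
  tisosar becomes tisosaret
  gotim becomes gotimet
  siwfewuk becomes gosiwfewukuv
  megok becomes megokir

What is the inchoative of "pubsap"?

pubsapet

"pubsap" has last vowel 'a'. The stems whose last vowel is 'a' (tisosar → tisosaret, gigap → gigapet) add -et.
So pubsap → pubsapet.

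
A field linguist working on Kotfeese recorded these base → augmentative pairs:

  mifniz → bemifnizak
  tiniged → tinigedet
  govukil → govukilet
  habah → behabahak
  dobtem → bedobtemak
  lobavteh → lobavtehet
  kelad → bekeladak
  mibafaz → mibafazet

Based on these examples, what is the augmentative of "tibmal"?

"tibmal" has 2 vowels. The stems with 2 vowels (mifniz → bemifnizak, habah → behabahak, dobtem → bedobtemak) add be- … -ak around the stem.
The other pattern: stems with 3 vowels add -et.
So tibmal → betibmalak.

betibmalak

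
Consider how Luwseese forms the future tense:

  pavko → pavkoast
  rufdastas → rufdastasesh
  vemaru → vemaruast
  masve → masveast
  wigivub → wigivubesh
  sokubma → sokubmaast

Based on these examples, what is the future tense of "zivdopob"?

zivdopobesh

sokubma and rufdastas both have last vowel 'a' yet inflect differently (sokubmaast, rufdastasesh), so the last vowel is not what conditions the rule; whether the stem ends in a vowel or a consonant is.
"zivdopob" ends in a consonant. The stems ending in a consonant (rufdastas → rufdastasesh, wigivub → wigivubesh) add -esh.
So zivdopob → zivdopobesh.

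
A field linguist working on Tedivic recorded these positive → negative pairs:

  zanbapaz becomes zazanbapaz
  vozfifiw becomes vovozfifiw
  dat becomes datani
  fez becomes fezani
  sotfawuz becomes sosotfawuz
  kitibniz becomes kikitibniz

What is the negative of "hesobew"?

zanbapaz and fez both end in -z yet inflect differently (zazanbapaz, fezani), so the final letter is not what conditions the rule; the number of vowels is.
"hesobew" has 3 vowels. The stems with 3 vowels (zanbapaz → zazanbapaz, vozfifiw → vovozfifiw, sotfawuz → sosotfawuz) repeat the first consonant+vowel as a prefix.
The other pattern: stems with 1 vowel add -ani.
So hesobew → hehesobew.

hehesobew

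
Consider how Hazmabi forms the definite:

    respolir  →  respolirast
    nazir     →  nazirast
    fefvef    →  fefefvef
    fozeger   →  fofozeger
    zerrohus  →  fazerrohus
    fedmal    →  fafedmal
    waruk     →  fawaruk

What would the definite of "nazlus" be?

fanazlus

respolir and fozeger both end in -r yet inflect differently (respolirast, fofozeger), so the final letter is not what conditions the rule; the last vowel is.
"nazlus" has last vowel 'u'. The stems whose last vowel is 'u' (zerrohus → fazerrohus, waruk → fawaruk) add the prefix fa-.
So nazlus → fanazlus.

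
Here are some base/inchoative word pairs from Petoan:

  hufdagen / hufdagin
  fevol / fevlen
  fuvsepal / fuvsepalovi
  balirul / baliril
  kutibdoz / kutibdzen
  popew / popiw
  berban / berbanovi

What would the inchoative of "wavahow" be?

wavahwen

fuvsepal and fevol both end in -l yet inflect differently (fuvsepalovi, fevlen), so the final letter is not what conditions the rule; the last vowel is.
"wavahow" has last vowel 'o'. The stems whose last vowel is 'o' (kutibdoz → kutibdzen, fevol → fevlen) delete the last vowel and add -en.
So wavahow → wavahwen.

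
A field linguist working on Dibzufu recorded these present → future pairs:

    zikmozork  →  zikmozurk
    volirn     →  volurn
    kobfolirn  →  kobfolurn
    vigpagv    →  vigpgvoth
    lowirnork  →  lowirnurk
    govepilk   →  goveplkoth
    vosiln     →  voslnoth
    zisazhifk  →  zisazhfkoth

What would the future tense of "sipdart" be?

kobfolirn and vosiln both end in -n yet inflect differently (kobfolurn, voslnoth), so the final letter is not what conditions the rule; the second-to-last letter is.
"sipdart" has second-to-last letter 'r'. The stems whose second-to-last letter is 'r' (zikmozork → zikmozurk, kobfolirn → kobfolurn, lowirnork → lowirnurk) change the last vowel to 'u'.
The other pattern: stems whose second-to-last letter is 'f', 'g' or 'l' delete the last vowel and add -oth.
So sipdart → sipdurt.

sipdurt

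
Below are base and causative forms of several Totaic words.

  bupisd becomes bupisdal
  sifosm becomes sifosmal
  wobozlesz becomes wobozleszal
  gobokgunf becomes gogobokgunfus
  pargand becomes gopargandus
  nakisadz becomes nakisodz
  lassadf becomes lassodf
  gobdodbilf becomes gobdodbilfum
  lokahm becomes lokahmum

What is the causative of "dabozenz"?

godabozenzus

"dabozenz" has second-to-last letter 'n'. The stems whose second-to-last letter is 'n' (gobokgunf → gogobokgunfus, pargand → gopargandus) add go- … -us around the stem.
So dabozenz → godabozenzus.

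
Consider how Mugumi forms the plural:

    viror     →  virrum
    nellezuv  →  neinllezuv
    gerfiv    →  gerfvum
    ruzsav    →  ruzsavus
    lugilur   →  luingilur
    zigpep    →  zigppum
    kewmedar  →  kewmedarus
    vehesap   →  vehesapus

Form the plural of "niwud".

niinwud

"niwud" has last vowel 'u'. The stems whose last vowel is 'u' (lugilur → luingilur, nellezuv → neinllezuv) insert -in- after the first vowel.
The other patterns: stems whose last vowel is 'a' add -us; stems whose last vowel is 'e', 'i' or 'o' delete the last vowel and add -um.
So niwud → niinwud.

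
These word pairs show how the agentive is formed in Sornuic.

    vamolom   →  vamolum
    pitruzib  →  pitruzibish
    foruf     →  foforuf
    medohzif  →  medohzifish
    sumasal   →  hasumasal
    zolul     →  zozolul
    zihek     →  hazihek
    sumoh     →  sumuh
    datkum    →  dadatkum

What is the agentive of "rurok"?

ruruk

zolul and sumasal both end in -l yet inflect differently (zozolul, hasumasal), so the final letter is not what conditions the rule; the last vowel is.
"rurok" has last vowel 'o'. The stems whose last vowel is 'o' (sumoh → sumuh, vamolom → vamolum) change the last vowel to 'u'.
The other patterns: stems whose last vowel is 'u' repeat the first consonant+vowel as a prefix; stems whose last vowel is 'a' or 'e' add the prefix ha-; stems whose last vowel is 'i' add -ish.
So rurok → ruruk.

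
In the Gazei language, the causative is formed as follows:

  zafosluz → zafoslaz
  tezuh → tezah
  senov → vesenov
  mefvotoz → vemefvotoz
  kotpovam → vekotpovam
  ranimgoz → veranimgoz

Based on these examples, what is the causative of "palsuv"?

palsav

zafosluz and mefvotoz both end in -z yet inflect differently (zafoslaz, vemefvotoz), so the final letter is not what conditions the rule; the last vowel is.
"palsuv" has last vowel 'u'. The stems whose last vowel is 'u' (zafosluz → zafoslaz, tezuh → tezah) change the last vowel to 'a'.
The other pattern: stems whose last vowel is 'a' or 'o' add the prefix ve-.
So palsuv → palsav.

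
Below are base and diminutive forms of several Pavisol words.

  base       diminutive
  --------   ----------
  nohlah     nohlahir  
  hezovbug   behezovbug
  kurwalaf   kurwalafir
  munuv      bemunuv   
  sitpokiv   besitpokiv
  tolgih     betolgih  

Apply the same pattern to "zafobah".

nohlah and tolgih both end in -h yet inflect differently (nohlahir, betolgih), so the final letter is not what conditions the rule; the last vowel is.
"zafobah" has last vowel 'a'. The stems whose last vowel is 'a' (kurwalaf → kurwalafir, nohlah → nohlahir) add -ir.
The other pattern: stems whose last vowel is 'i' or 'u' add the prefix be-.
So zafobah → zafobahir.

zafobahir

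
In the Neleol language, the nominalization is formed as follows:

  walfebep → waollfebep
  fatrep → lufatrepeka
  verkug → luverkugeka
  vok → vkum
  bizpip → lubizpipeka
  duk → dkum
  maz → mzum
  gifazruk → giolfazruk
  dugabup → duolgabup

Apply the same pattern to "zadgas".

bizpip and dugabup both end in -p yet inflect differently (lubizpipeka, duolgabup), so the final letter is not what conditions the rule; the number of vowels is.
"zadgas" has 2 vowels. The stems with 2 vowels (verkug → luverkugeka, bizpip → lubizpipeka, fatrep → lufatrepeka) add lu- … -eka around the stem.
So zadgas → luzadgaseka.

luzadgaseka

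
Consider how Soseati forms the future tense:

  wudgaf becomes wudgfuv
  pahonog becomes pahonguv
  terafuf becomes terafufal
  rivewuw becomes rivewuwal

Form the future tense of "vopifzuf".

terafuf and wudgaf both end in -f yet inflect differently (terafufal, wudgfuv), so the final letter is not what conditions the rule; the last vowel is.
"vopifzuf" has last vowel 'u'. The stems whose last vowel is 'u' (terafuf → terafufal, rivewuw → rivewuwal) add -al.
The other pattern: stems whose last vowel is 'a' or 'o' delete the last vowel and add -uv.
So vopifzuf → vopifzufal.

vopifzufal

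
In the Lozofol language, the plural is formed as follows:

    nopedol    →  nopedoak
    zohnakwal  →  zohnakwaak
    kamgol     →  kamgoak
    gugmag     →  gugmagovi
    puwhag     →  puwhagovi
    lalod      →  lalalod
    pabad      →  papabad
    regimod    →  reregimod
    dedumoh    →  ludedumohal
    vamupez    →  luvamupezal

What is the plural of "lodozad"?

lolodozad

"lodozad" ends in -d. The stems ending in -d (lalod → lalalod, pabad → papabad, regimod → reregimod) repeat the first consonant+vowel as a prefix.
So lodozad → lolodozad.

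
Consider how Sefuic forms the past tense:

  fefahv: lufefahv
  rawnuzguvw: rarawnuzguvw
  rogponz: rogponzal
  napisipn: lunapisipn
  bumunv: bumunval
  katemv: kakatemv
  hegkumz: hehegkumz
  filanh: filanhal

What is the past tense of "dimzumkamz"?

didimzumkamz

hegkumz and rogponz both end in -z yet inflect differently (hehegkumz, rogponzal), so the final letter is not what conditions the rule; the second-to-last letter is.
"dimzumkamz" has second-to-last letter 'm'. The stems whose second-to-last letter is 'm' (hegkumz → hehegkumz, katemv → kakatemv) repeat the first consonant+vowel as a prefix.
So dimzumkamz → didimzumkamz.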